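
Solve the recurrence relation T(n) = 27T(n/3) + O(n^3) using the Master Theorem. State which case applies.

Master Theorem for T(n) = 27T(n/3) + O(n^3):

a = 27, b = 3, c = 3
log_b(a) = log_3(27) = 3.0000

Case 2: c = 3 = log_3(27) = 3.0000
T(n) = O(n^3 log n) = O(n^3 log n)

For T(n) = 27T(n/3) + O(n^3): log_3(27) = 3.0000. This is Case 2 of the Master Theorem (c = log_b(a), equal work at all levels), giving O(n^3 log n).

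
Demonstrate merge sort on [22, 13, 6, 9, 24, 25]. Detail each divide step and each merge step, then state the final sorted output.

Merge sort trace:

Split: [22, 13, 6, 9, 24, 25] -> [22, 13, 6] and [9, 24, 25]
  Split: [22, 13, 6] -> [22] and [13, 6]
    Split: [13, 6] -> [13] and [6]
    Merge: [13] + [6] -> [6, 13]
  Merge: [22] + [6, 13] -> [6, 13, 22]
  Split: [9, 24, 25] -> [9] and [24, 25]
    Split: [24, 25] -> [24] and [25]
    Merge: [24] + [25] -> [24, 25]
  Merge: [9] + [24, 25] -> [9, 24, 25]
Merge: [6, 13, 22] + [9, 24, 25] -> [6, 9, 13, 22, 24, 25]

Final sorted array: [6, 9, 13, 22, 24, 25]

The merge sort proceeds by recursively splitting the array and merging sorted halves.
After all merges, the sorted array is [6, 9, 13, 22, 24, 25].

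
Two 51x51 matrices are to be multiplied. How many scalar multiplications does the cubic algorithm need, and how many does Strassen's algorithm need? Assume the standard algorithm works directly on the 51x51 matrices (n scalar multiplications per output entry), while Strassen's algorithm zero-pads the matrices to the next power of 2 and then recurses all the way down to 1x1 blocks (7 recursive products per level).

Matrix multiplication for 51x51 matrices:

Strassen's algorithm requires power-of-2 dimensions. Pad 51x51 to 64x64 (next power of 2).

Standard algorithm: 51^3 = 132651 multiplications
Strassen's algorithm: 7^(log2(64)) = 7^6 = 117649 multiplications
Savings: 132651 - 117649 = 15002 multiplications

Standard: 132651 multiplications (51^3). Strassen: 117649 multiplications (7^6, after padding to 64x64). Strassen reduces 8 recursive multiplications to 7 at each level.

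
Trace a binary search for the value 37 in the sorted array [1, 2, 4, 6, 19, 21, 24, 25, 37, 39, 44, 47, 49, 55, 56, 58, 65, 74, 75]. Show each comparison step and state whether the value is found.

Binary search for 37 in [1, 2, 4, 6, 19, 21, 24, 25, 37, 39, 44, 47, 49, 55, 56, 58, 65, 74, 75]:

lo=0, hi=18, mid=9, arr[mid]=39 -> 39 > 37, search left half
lo=0, hi=8, mid=4, arr[mid]=19 -> 19 < 37, search right half
lo=5, hi=8, mid=6, arr[mid]=24 -> 24 < 37, search right half
lo=7, hi=8, mid=7, arr[mid]=25 -> 25 < 37, search right half
lo=8, hi=8, mid=8, arr[mid]=37 -> Found target at index 8!

Binary search finds 37 at index 8 after 5 comparisons. The search repeatedly halves the search space by comparing with the middle element.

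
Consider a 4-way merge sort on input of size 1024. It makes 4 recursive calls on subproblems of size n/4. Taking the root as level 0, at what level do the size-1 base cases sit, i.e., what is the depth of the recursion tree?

For divide and conquer with division factor 4:

Problem sizes at each level:
Level 0: 1024
Level 1: 256
Level 2: 64
Level 3: 16
Level 4: 4
Level 5: 1

The root is level 0 and the size-1 base case is level 5 (the tree spans levels 0 through 5, i.e. 6 levels counting the root), so the depth is the number of divisions: log_4(1024) = 5

The recursion tree depth is log_4(1024) = 5. At each level, the problem size is divided by 4, so it takes 5 divisions to reduce to a base case of size 1. The algorithm makes 4 recursive calls at each level.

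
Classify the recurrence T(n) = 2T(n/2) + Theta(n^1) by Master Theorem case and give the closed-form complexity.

Master Theorem for T(n) = 2T(n/2) + O(n^1):

a = 2, b = 2, c = 1
log_b(a) = log_2(2) = 1.0000

Case 2: c = 1 = log_2(2) = 1.0000
T(n) = O(n^1 log n) = O(n log n)

For T(n) = 2T(n/2) + O(n^1): log_2(2) = 1.0000. This is Case 2 of the Master Theorem (c = log_b(a), equal work at all levels), giving O(n log n).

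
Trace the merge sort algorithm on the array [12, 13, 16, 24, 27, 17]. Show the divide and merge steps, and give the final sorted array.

Merge sort trace:

Split: [12, 13, 16, 24, 27, 17] -> [12, 13, 16] and [24, 27, 17]
  Split: [12, 13, 16] -> [12] and [13, 16]
    Split: [13, 16] -> [13] and [16]
    Merge: [13] + [16] -> [13, 16]
  Merge: [12] + [13, 16] -> [12, 13, 16]
  Split: [24, 27, 17] -> [24] and [27, 17]
    Split: [27, 17] -> [27] and [17]
    Merge: [27] + [17] -> [17, 27]
  Merge: [24] + [17, 27] -> [17, 24, 27]
Merge: [12, 13, 16] + [17, 24, 27] -> [12, 13, 16, 17, 24, 27]

Final sorted array: [12, 13, 16, 17, 24, 27]

The merge sort proceeds by recursively splitting the array and merging sorted halves.
After all merges, the sorted array is [12, 13, 16, 17, 24, 27].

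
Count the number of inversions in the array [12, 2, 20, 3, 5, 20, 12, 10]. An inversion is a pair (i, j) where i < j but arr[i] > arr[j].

Finding inversions in [12, 2, 20, 3, 5, 20, 12, 10]:

(0, 1): arr[0]=12 > arr[1]=2
(0, 3): arr[0]=12 > arr[3]=3
(0, 4): arr[0]=12 > arr[4]=5
(0, 7): arr[0]=12 > arr[7]=10
(2, 3): arr[2]=20 > arr[3]=3
(2, 4): arr[2]=20 > arr[4]=5
(2, 6): arr[2]=20 > arr[6]=12
(2, 7): arr[2]=20 > arr[7]=10
(5, 6): arr[5]=20 > arr[6]=12
(5, 7): arr[5]=20 > arr[7]=10
(6, 7): arr[6]=12 > arr[7]=10

Total inversions: 11

The array has 11 inversion(s): (0,1), (0,3), (0,4), (0,7), (2,3), (2,4), (2,6), (2,7), (5,6), (5,7), (6,7). Each pair (i,j) satisfies i < j and arr[i] > arr[j].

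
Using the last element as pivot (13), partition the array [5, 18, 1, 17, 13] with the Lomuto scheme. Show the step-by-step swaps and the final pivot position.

Lomuto partition with pivot = 13:

Initial array: [5, 18, 1, 17, 13]

arr[0]=5 <= 13: swap with position 0, array becomes [5, 18, 1, 17, 13]
arr[1]=18 > 13: no swap
arr[2]=1 <= 13: swap with position 1, array becomes [5, 1, 18, 17, 13]
arr[3]=17 > 13: no swap

Place pivot at position 2: [5, 1, 13, 17, 18]
Pivot position: 2

After partitioning with pivot 13, the array becomes [5, 1, 13, 17, 18]. The pivot is placed at index 2. All elements to the left of the pivot are <= 13, and all elements to the right are > 13.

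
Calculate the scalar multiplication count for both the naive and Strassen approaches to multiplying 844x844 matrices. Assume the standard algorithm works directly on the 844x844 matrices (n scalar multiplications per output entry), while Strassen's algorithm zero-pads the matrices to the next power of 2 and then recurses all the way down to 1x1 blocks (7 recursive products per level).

Matrix multiplication for 844x844 matrices:

Strassen's algorithm requires power-of-2 dimensions. Pad 844x844 to 1024x1024 (next power of 2).

Standard algorithm: 844^3 = 601211584 multiplications
Strassen's algorithm: 7^(log2(1024)) = 7^10 = 282475249 multiplications
Savings: 601211584 - 282475249 = 318736335 multiplications

Standard: 601211584 multiplications (844^3). Strassen: 282475249 multiplications (7^10, after padding to 1024x1024). Strassen reduces 8 recursive multiplications to 7 at each level.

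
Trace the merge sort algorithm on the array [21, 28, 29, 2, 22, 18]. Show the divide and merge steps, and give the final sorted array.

Merge sort trace:

Split: [21, 28, 29, 2, 22, 18] -> [21, 28, 29] and [2, 22, 18]
  Split: [21, 28, 29] -> [21] and [28, 29]
    Split: [28, 29] -> [28] and [29]
    Merge: [28] + [29] -> [28, 29]
  Merge: [21] + [28, 29] -> [21, 28, 29]
  Split: [2, 22, 18] -> [2] and [22, 18]
    Split: [22, 18] -> [22] and [18]
    Merge: [22] + [18] -> [18, 22]
  Merge: [2] + [18, 22] -> [2, 18, 22]
Merge: [21, 28, 29] + [2, 18, 22] -> [2, 18, 21, 22, 28, 29]

Final sorted array: [2, 18, 21, 22, 28, 29]

The merge sort proceeds by recursively splitting the array and merging sorted halves.
After all merges, the sorted array is [2, 18, 21, 22, 28, 29].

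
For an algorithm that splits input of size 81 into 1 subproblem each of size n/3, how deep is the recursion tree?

For divide and conquer with division factor 3:

Problem sizes at each level:
Level 0: 81
Level 1: 27
Level 2: 9
Level 3: 3
Level 4: 1

The root is level 0 and the size-1 base case is level 4 (the tree spans levels 0 through 4, i.e. 5 levels counting the root), so the depth is the number of divisions: log_3(81) = 4

The recursion tree depth is log_3(81) = 4. At each level, the problem size is divided by 3, so it takes 4 divisions to reduce to a base case of size 1. The algorithm makes 1 recursive call at each level.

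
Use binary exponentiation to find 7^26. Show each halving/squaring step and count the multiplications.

Computing 7^26 by squaring (build up from 7^1; each line after the first costs one multiplication):

7^1 = 7
7^2 = (7^1)^2 = 7^2 = 49
7^3 = 7 * 7^2 = 7 * 49 = 343
7^6 = (7^3)^2 = 343^2 = 117649
7^12 = (7^6)^2 = 117649^2 = 13841287201
7^13 = 7 * 7^12 = 7 * 13841287201 = 96889010407
7^26 = (7^13)^2 = 96889010407^2 = 9387480337647754305649

Result: 9387480337647754305649
Multiplications needed: 6 (6 lines after 7^1)

7^26 = 9387480337647754305649. Using exponentiation by squaring, this requires 6 multiplications. The key idea: if the exponent is even, square the half-power; if odd, multiply by the base once.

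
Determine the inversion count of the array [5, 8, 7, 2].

Finding inversions in [5, 8, 7, 2]:

(0, 3): arr[0]=5 > arr[3]=2
(1, 2): arr[1]=8 > arr[2]=7
(1, 3): arr[1]=8 > arr[3]=2
(2, 3): arr[2]=7 > arr[3]=2

Total inversions: 4

The array has 4 inversion(s): (0,3), (1,2), (1,3), (2,3). Each pair (i,j) satisfies i < j and arr[i] > arr[j].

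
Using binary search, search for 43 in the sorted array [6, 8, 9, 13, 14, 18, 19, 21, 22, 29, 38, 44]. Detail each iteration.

Binary search for 43 in [6, 8, 9, 13, 14, 18, 19, 21, 22, 29, 38, 44]:

lo=0, hi=11, mid=5, arr[mid]=18 -> 18 < 43, search right half
lo=6, hi=11, mid=8, arr[mid]=22 -> 22 < 43, search right half
lo=9, hi=11, mid=10, arr[mid]=38 -> 38 < 43, search right half
lo=11, hi=11, mid=11, arr[mid]=44 -> 44 > 43, search left half
lo=11 > hi=10, target 43 not found

Binary search determines that 43 is not in the array after 4 comparisons. The search space was exhausted without finding the target.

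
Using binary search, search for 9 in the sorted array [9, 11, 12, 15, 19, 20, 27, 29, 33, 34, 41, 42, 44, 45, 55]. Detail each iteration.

Binary search for 9 in [9, 11, 12, 15, 19, 20, 27, 29, 33, 34, 41, 42, 44, 45, 55]:

lo=0, hi=14, mid=7, arr[mid]=29 -> 29 > 9, search left half
lo=0, hi=6, mid=3, arr[mid]=15 -> 15 > 9, search left half
lo=0, hi=2, mid=1, arr[mid]=11 -> 11 > 9, search left half
lo=0, hi=0, mid=0, arr[mid]=9 -> Found target at index 0!

Binary search finds 9 at index 0 after 4 comparisons. The search repeatedly halves the search space by comparing with the middle element.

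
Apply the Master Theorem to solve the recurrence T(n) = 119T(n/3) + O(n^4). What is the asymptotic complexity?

Master Theorem for T(n) = 119T(n/3) + O(n^4):

a = 119, b = 3, c = 4
log_b(a) = log_3(119) = 4.3501

Case 1: c = 4 < log_3(119) = 4.3501
T(n) = O(n^(log_3 119))

For T(n) = 119T(n/3) + O(n^4): log_3(119) = 4.3501. This is Case 1 of the Master Theorem (c < log_b(a), work dominated by leaves), giving O(n^(log_3 119)).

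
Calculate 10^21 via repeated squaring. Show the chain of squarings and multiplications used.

Computing 10^21 by squaring (build up from 10^1; each line after the first costs one multiplication):

10^1 = 10
10^2 = (10^1)^2 = 10^2 = 100
10^4 = (10^2)^2 = 100^2 = 10000
10^5 = 10 * 10^4 = 10 * 10000 = 100000
10^10 = (10^5)^2 = 100000^2 = 10000000000
10^20 = (10^10)^2 = 10000000000^2 = 100000000000000000000
10^21 = 10 * 10^20 = 10 * 100000000000000000000 = 1000000000000000000000

Result: 1000000000000000000000
Multiplications needed: 6 (6 lines after 10^1)

10^21 = 1000000000000000000000. Using exponentiation by squaring, this requires 6 multiplications. The key idea: if the exponent is even, square the half-power; if odd, multiply by the base once.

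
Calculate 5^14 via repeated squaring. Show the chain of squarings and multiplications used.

Computing 5^14 by squaring (build up from 5^1; each line after the first costs one multiplication):

5^1 = 5
5^2 = (5^1)^2 = 5^2 = 25
5^3 = 5 * 5^2 = 5 * 25 = 125
5^6 = (5^3)^2 = 125^2 = 15625
5^7 = 5 * 5^6 = 5 * 15625 = 78125
5^14 = (5^7)^2 = 78125^2 = 6103515625

Result: 6103515625
Multiplications needed: 5 (5 lines after 5^1)

5^14 = 6103515625. Using exponentiation by squaring, this requires 5 multiplications. The key idea: if the exponent is even, square the half-power; if odd, multiply by the base once.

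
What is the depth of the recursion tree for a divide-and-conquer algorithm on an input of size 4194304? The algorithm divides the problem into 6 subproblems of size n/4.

For divide and conquer with division factor 4:

Problem sizes at each level:
Level 0: 4194304
Level 1: 1048576
Level 2: 262144
Level 3: 65536
Level 4: 16384
Level 5: 4096
Level 6: 1024
Level 7: 256
Level 8: 64
Level 9: 16
Level 10: 4
Level 11: 1

The root is level 0 and the size-1 base case is level 11 (the tree spans levels 0 through 11, i.e. 12 levels counting the root), so the depth is the number of divisions: log_4(4194304) = 11

The recursion tree depth is log_4(4194304) = 11. At each level, the problem size is divided by 4, so it takes 11 divisions to reduce to a base case of size 1. The algorithm makes 6 recursive calls at each level.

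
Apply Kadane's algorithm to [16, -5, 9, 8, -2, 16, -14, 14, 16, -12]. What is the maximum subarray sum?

Using Kadane's algorithm on [16, -5, 9, 8, -2, 16, -14, 14, 16, -12]:

Scanning through the array:
Position 1 (value -5): max_ending_here = 11, max_so_far = 16
Position 2 (value 9): max_ending_here = 20, max_so_far = 20
Position 3 (value 8): max_ending_here = 28, max_so_far = 28
Position 4 (value -2): max_ending_here = 26, max_so_far = 28
Position 5 (value 16): max_ending_here = 42, max_so_far = 42
Position 6 (value -14): max_ending_here = 28, max_so_far = 42
Position 7 (value 14): max_ending_here = 42, max_so_far = 42
Position 8 (value 16): max_ending_here = 58, max_so_far = 58
Position 9 (value -12): max_ending_here = 46, max_so_far = 58

Maximum subarray: [16, -5, 9, 8, -2, 16, -14, 14, 16]
Maximum sum: 58

The maximum subarray is [16, -5, 9, 8, -2, 16, -14, 14, 16] with sum 58. This subarray runs from index 0 to index 8.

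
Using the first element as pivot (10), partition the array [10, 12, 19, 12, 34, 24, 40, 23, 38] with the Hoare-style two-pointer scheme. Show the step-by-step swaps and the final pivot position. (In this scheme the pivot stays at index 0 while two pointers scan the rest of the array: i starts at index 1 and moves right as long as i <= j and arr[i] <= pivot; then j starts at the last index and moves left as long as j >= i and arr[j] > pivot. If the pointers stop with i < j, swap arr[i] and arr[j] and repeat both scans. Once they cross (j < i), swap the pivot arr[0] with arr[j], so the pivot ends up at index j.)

Hoare-style two-pointer partition with pivot = 10:

Initial array: [10, 12, 19, 12, 34, 24, 40, 23, 38]

Pointers start at i = 1, j = 8.
i ends at 1, j ends at 0: the pointers have crossed (j < i), so scanning stops.

j = 0, so swapping arr[0] with arr[j] leaves the pivot at position 0: [10, 12, 19, 12, 34, 24, 40, 23, 38]
Pivot position: 0

After partitioning with pivot 10, the array becomes [10, 12, 19, 12, 34, 24, 40, 23, 38]. The pivot is placed at index 0. All elements to the left of the pivot are <= 10, and all elements to the right are > 10.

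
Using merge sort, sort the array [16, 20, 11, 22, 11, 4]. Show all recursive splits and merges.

Merge sort trace:

Split: [16, 20, 11, 22, 11, 4] -> [16, 20, 11] and [22, 11, 4]
  Split: [16, 20, 11] -> [16] and [20, 11]
    Split: [20, 11] -> [20] and [11]
    Merge: [20] + [11] -> [11, 20]
  Merge: [16] + [11, 20] -> [11, 16, 20]
  Split: [22, 11, 4] -> [22] and [11, 4]
    Split: [11, 4] -> [11] and [4]
    Merge: [11] + [4] -> [4, 11]
  Merge: [22] + [4, 11] -> [4, 11, 22]
Merge: [11, 16, 20] + [4, 11, 22] -> [4, 11, 11, 16, 20, 22]

Final sorted array: [4, 11, 11, 16, 20, 22]

The merge sort proceeds by recursively splitting the array and merging sorted halves.
After all merges, the sorted array is [4, 11, 11, 16, 20, 22].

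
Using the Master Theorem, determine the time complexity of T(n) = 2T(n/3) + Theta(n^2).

Master Theorem for T(n) = 2T(n/3) + O(n^2):

a = 2, b = 3, c = 2
log_b(a) = log_3(2) = 0.6309

Case 3: c = 2 > log_3(2) = 0.6309
T(n) = O(n^2) = O(n^2)

For T(n) = 2T(n/3) + O(n^2): log_3(2) = 0.6309. This is Case 3 of the Master Theorem (c > log_b(a), work dominated by root), giving O(n^2).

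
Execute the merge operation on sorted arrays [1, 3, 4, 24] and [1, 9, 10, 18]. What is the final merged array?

Merging process:

Compare 1 vs 1: take 1 from left. Merged: [1]
Compare 3 vs 1: take 1 from right. Merged: [1, 1]
Compare 3 vs 9: take 3 from left. Merged: [1, 1, 3]
Compare 4 vs 9: take 4 from left. Merged: [1, 1, 3, 4]
Compare 24 vs 9: take 9 from right. Merged: [1, 1, 3, 4, 9]
Compare 24 vs 10: take 10 from right. Merged: [1, 1, 3, 4, 9, 10]
Compare 24 vs 18: take 18 from right. Merged: [1, 1, 3, 4, 9, 10, 18]
Append remaining from left: [24]. Merged: [1, 1, 3, 4, 9, 10, 18, 24]

Final merged array: [1, 1, 3, 4, 9, 10, 18, 24]
Total comparisons: 7

The merged array is [1, 1, 3, 4, 9, 10, 18, 24], requiring 7 comparisons. The merge step runs in O(n) time where n is the total number of elements.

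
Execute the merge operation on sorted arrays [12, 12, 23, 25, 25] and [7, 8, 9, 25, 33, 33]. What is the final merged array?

Merging process:

Compare 12 vs 7: take 7 from right. Merged: [7]
Compare 12 vs 8: take 8 from right. Merged: [7, 8]
Compare 12 vs 9: take 9 from right. Merged: [7, 8, 9]
Compare 12 vs 25: take 12 from left. Merged: [7, 8, 9, 12]
Compare 12 vs 25: take 12 from left. Merged: [7, 8, 9, 12, 12]
Compare 23 vs 25: take 23 from left. Merged: [7, 8, 9, 12, 12, 23]
Compare 25 vs 25: take 25 from left. Merged: [7, 8, 9, 12, 12, 23, 25]
Compare 25 vs 25: take 25 from left. Merged: [7, 8, 9, 12, 12, 23, 25, 25]
Append remaining from right: [25, 33, 33]. Merged: [7, 8, 9, 12, 12, 23, 25, 25, 25, 33, 33]

Final merged array: [7, 8, 9, 12, 12, 23, 25, 25, 25, 33, 33]
Total comparisons: 8

The merged array is [7, 8, 9, 12, 12, 23, 25, 25, 25, 33, 33], requiring 8 comparisons. The merge step runs in O(n) time where n is the total number of elements.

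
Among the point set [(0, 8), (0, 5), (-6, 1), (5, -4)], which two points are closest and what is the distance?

Computing all pairwise distances among 4 points:

d((0, 8), (0, 5)) = 3.0 <-- minimum
d((0, 8), (-6, 1)) = 9.2195
d((0, 8), (5, -4)) = 13.0
d((0, 5), (-6, 1)) = 7.2111
d((0, 5), (5, -4)) = 10.2956
d((-6, 1), (5, -4)) = 12.083

Closest pair: (0, 8) and (0, 5) with distance 3.0

The closest pair is (0, 8) and (0, 5) with Euclidean distance 3.0. For 4 points, brute-force pairwise comparison is shown above. For large n, the divide-and-conquer algorithm (sort by x, recurse on halves, check the dividing strip) achieves O(n log n).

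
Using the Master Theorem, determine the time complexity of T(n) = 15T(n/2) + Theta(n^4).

Master Theorem for T(n) = 15T(n/2) + O(n^4):

a = 15, b = 2, c = 4
log_b(a) = log_2(15) = 3.9069

Case 3: c = 4 > log_2(15) = 3.9069
T(n) = O(n^4) = O(n^4)

For T(n) = 15T(n/2) + O(n^4): log_2(15) = 3.9069. This is Case 3 of the Master Theorem (c > log_b(a), work dominated by root), giving O(n^4).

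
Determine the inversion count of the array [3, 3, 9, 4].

Finding inversions in [3, 3, 9, 4]:

(2, 3): arr[2]=9 > arr[3]=4

Total inversions: 1

The array has 1 inversion(s): (2,3). Each pair (i,j) satisfies i < j and arr[i] > arr[j].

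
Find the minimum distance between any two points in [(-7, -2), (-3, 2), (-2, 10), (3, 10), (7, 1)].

Computing all pairwise distances among 5 points:

d((-7, -2), (-3, 2)) = 5.6569
d((-7, -2), (-2, 10)) = 13.0
d((-7, -2), (3, 10)) = 15.6205
d((-7, -2), (7, 1)) = 14.3178
d((-3, 2), (-2, 10)) = 8.0623
d((-3, 2), (3, 10)) = 10.0
d((-3, 2), (7, 1)) = 10.0499
d((-2, 10), (3, 10)) = 5.0 <-- minimum
d((-2, 10), (7, 1)) = 12.7279
d((3, 10), (7, 1)) = 9.8489

Closest pair: (-2, 10) and (3, 10) with distance 5.0

The closest pair is (-2, 10) and (3, 10) with Euclidean distance 5.0. For 5 points, brute-force pairwise comparison is shown above. For large n, the divide-and-conquer algorithm (sort by x, recurse on halves, check the dividing strip) achieves O(n log n).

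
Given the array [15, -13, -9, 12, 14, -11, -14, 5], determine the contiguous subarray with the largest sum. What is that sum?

Using Kadane's algorithm on [15, -13, -9, 12, 14, -11, -14, 5]:

Scanning through the array:
Position 1 (value -13): max_ending_here = 2, max_so_far = 15
Position 2 (value -9): max_ending_here = -7, max_so_far = 15
Position 3 (value 12): max_ending_here = 12, max_so_far = 15
Position 4 (value 14): max_ending_here = 26, max_so_far = 26
Position 5 (value -11): max_ending_here = 15, max_so_far = 26
Position 6 (value -14): max_ending_here = 1, max_so_far = 26
Position 7 (value 5): max_ending_here = 6, max_so_far = 26

Maximum subarray: [12, 14]
Maximum sum: 26

The maximum subarray is [12, 14] with sum 26. This subarray runs from index 3 to index 4.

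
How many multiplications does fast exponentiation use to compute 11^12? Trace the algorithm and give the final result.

Computing 11^12 by squaring (build up from 11^1; each line after the first costs one multiplication):

11^1 = 11
11^2 = (11^1)^2 = 11^2 = 121
11^3 = 11 * 11^2 = 11 * 121 = 1331
11^6 = (11^3)^2 = 1331^2 = 1771561
11^12 = (11^6)^2 = 1771561^2 = 3138428376721

Result: 3138428376721
Multiplications needed: 4 (4 lines after 11^1)

11^12 = 3138428376721. Using exponentiation by squaring, this requires 4 multiplications. The key idea: if the exponent is even, square the half-power; if odd, multiply by the base once.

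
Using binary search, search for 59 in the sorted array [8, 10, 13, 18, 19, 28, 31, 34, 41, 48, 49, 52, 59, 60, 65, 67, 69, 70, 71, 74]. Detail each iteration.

Binary search for 59 in [8, 10, 13, 18, 19, 28, 31, 34, 41, 48, 49, 52, 59, 60, 65, 67, 69, 70, 71, 74]:

lo=0, hi=19, mid=9, arr[mid]=48 -> 48 < 59, search right half
lo=10, hi=19, mid=14, arr[mid]=65 -> 65 > 59, search left half
lo=10, hi=13, mid=11, arr[mid]=52 -> 52 < 59, search right half
lo=12, hi=13, mid=12, arr[mid]=59 -> Found target at index 12!

Binary search finds 59 at index 12 after 4 comparisons. The search repeatedly halves the search space by comparing with the middle element.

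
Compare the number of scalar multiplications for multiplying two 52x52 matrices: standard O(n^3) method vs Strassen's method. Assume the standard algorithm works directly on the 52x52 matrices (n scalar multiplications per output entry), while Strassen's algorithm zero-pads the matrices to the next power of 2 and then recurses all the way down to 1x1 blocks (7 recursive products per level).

Matrix multiplication for 52x52 matrices:

Strassen's algorithm requires power-of-2 dimensions. Pad 52x52 to 64x64 (next power of 2).

Standard algorithm: 52^3 = 140608 multiplications
Strassen's algorithm: 7^(log2(64)) = 7^6 = 117649 multiplications
Savings: 140608 - 117649 = 22959 multiplications

Standard: 140608 multiplications (52^3). Strassen: 117649 multiplications (7^6, after padding to 64x64). Strassen reduces 8 recursive multiplications to 7 at each level.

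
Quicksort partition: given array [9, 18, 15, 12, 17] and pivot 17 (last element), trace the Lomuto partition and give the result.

Lomuto partition with pivot = 17:

Initial array: [9, 18, 15, 12, 17]

arr[0]=9 <= 17: swap with position 0, array becomes [9, 18, 15, 12, 17]
arr[1]=18 > 17: no swap
arr[2]=15 <= 17: swap with position 1, array becomes [9, 15, 18, 12, 17]
arr[3]=12 <= 17: swap with position 2, array becomes [9, 15, 12, 18, 17]

Place pivot at position 3: [9, 15, 12, 17, 18]
Pivot position: 3

After partitioning with pivot 17, the array becomes [9, 15, 12, 17, 18]. The pivot is placed at index 3. All elements to the left of the pivot are <= 17, and all elements to the right are > 17.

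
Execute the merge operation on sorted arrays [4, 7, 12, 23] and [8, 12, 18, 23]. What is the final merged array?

Merging process:

Compare 4 vs 8: take 4 from left. Merged: [4]
Compare 7 vs 8: take 7 from left. Merged: [4, 7]
Compare 12 vs 8: take 8 from right. Merged: [4, 7, 8]
Compare 12 vs 12: take 12 from left. Merged: [4, 7, 8, 12]
Compare 23 vs 12: take 12 from right. Merged: [4, 7, 8, 12, 12]
Compare 23 vs 18: take 18 from right. Merged: [4, 7, 8, 12, 12, 18]
Compare 23 vs 23: take 23 from left. Merged: [4, 7, 8, 12, 12, 18, 23]
Append remaining from right: [23]. Merged: [4, 7, 8, 12, 12, 18, 23, 23]

Final merged array: [4, 7, 8, 12, 12, 18, 23, 23]
Total comparisons: 7

The merged array is [4, 7, 8, 12, 12, 18, 23, 23], requiring 7 comparisons. The merge step runs in O(n) time where n is the total number of elements.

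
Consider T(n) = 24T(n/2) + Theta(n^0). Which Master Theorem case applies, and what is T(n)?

Master Theorem for T(n) = 24T(n/2) + O(n^0):

a = 24, b = 2, c = 0
log_b(a) = log_2(24) = 4.5850

Case 1: c = 0 < log_2(24) = 4.5850
T(n) = O(n^(log_2 24))

For T(n) = 24T(n/2) + O(n^0): log_2(24) = 4.5850. This is Case 1 of the Master Theorem (c < log_b(a), work dominated by leaves), giving O(n^(log_2 24)).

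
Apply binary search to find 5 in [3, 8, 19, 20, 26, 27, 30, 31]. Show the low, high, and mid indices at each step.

Binary search for 5 in [3, 8, 19, 20, 26, 27, 30, 31]:

lo=0, hi=7, mid=3, arr[mid]=20 -> 20 > 5, search left half
lo=0, hi=2, mid=1, arr[mid]=8 -> 8 > 5, search left half
lo=0, hi=0, mid=0, arr[mid]=3 -> 3 < 5, search right half
lo=1 > hi=0, target 5 not found

Binary search determines that 5 is not in the array after 3 comparisons. The search space was exhausted without finding the target.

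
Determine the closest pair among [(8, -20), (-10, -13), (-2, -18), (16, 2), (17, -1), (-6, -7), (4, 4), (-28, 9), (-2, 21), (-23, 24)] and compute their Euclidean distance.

Computing all pairwise distances among 10 points:

d((8, -20), (-10, -13)) = 19.3132
d((8, -20), (-2, -18)) = 10.198
d((8, -20), (16, 2)) = 23.4094
d((8, -20), (17, -1)) = 21.0238
d((8, -20), (-6, -7)) = 19.105
d((8, -20), (4, 4)) = 24.3311
d((8, -20), (-28, 9)) = 46.2277
d((8, -20), (-2, 21)) = 42.2019
d((8, -20), (-23, 24)) = 53.8238
d((-10, -13), (-2, -18)) = 9.434
d((-10, -13), (16, 2)) = 30.0167
d((-10, -13), (17, -1)) = 29.5466
d((-10, -13), (-6, -7)) = 7.2111
d((-10, -13), (4, 4)) = 22.0227
d((-10, -13), (-28, 9)) = 28.4253
d((-10, -13), (-2, 21)) = 34.9285
d((-10, -13), (-23, 24)) = 39.2173
d((-2, -18), (16, 2)) = 26.9072
d((-2, -18), (17, -1)) = 25.4951
d((-2, -18), (-6, -7)) = 11.7047
d((-2, -18), (4, 4)) = 22.8035
d((-2, -18), (-28, 9)) = 37.4833
d((-2, -18), (-2, 21)) = 39.0
d((-2, -18), (-23, 24)) = 46.9574
d((16, 2), (17, -1)) = 3.1623 <-- minimum
d((16, 2), (-6, -7)) = 23.7697
d((16, 2), (4, 4)) = 12.1655
d((16, 2), (-28, 9)) = 44.5533
d((16, 2), (-2, 21)) = 26.1725
d((16, 2), (-23, 24)) = 44.7772
d((17, -1), (-6, -7)) = 23.7697
d((17, -1), (4, 4)) = 13.9284
d((17, -1), (-28, 9)) = 46.0977
d((17, -1), (-2, 21)) = 29.0689
d((17, -1), (-23, 24)) = 47.1699
d((-6, -7), (4, 4)) = 14.8661
d((-6, -7), (-28, 9)) = 27.2029
d((-6, -7), (-2, 21)) = 28.2843
d((-6, -7), (-23, 24)) = 35.3553
d((4, 4), (-28, 9)) = 32.3883
d((4, 4), (-2, 21)) = 18.0278
d((4, 4), (-23, 24)) = 33.6006
d((-28, 9), (-2, 21)) = 28.6356
d((-28, 9), (-23, 24)) = 15.8114
d((-2, 21), (-23, 24)) = 21.2132

Closest pair: (16, 2) and (17, -1) with distance 3.1623

The closest pair is (16, 2) and (17, -1) with Euclidean distance 3.1623. For 10 points, brute-force pairwise comparison is shown above. For large n, the divide-and-conquer algorithm (sort by x, recurse on halves, check the dividing strip) achieves O(n log n).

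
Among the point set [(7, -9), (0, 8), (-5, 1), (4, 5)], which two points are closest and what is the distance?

Computing all pairwise distances among 4 points:

d((7, -9), (0, 8)) = 18.3848
d((7, -9), (-5, 1)) = 15.6205
d((7, -9), (4, 5)) = 14.3178
d((0, 8), (-5, 1)) = 8.6023
d((0, 8), (4, 5)) = 5.0 <-- minimum
d((-5, 1), (4, 5)) = 9.8489

Closest pair: (0, 8) and (4, 5) with distance 5.0

The closest pair is (0, 8) and (4, 5) with Euclidean distance 5.0. For 4 points, brute-force pairwise comparison is shown above. For large n, the divide-and-conquer algorithm (sort by x, recurse on halves, check the dividing strip) achieves O(n log n).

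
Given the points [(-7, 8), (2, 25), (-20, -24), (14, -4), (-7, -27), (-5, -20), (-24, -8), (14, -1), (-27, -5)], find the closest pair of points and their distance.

Computing all pairwise distances among 9 points:

d((-7, 8), (2, 25)) = 19.2354
d((-7, 8), (-20, -24)) = 34.5398
d((-7, 8), (14, -4)) = 24.1868
d((-7, 8), (-7, -27)) = 35.0
d((-7, 8), (-5, -20)) = 28.0713
d((-7, 8), (-24, -8)) = 23.3452
d((-7, 8), (14, -1)) = 22.8473
d((-7, 8), (-27, -5)) = 23.8537
d((2, 25), (-20, -24)) = 53.7122
d((2, 25), (14, -4)) = 31.3847
d((2, 25), (-7, -27)) = 52.7731
d((2, 25), (-5, -20)) = 45.5412
d((2, 25), (-24, -8)) = 42.0119
d((2, 25), (14, -1)) = 28.6356
d((2, 25), (-27, -5)) = 41.7253
d((-20, -24), (14, -4)) = 39.4462
d((-20, -24), (-7, -27)) = 13.3417
d((-20, -24), (-5, -20)) = 15.5242
d((-20, -24), (-24, -8)) = 16.4924
d((-20, -24), (14, -1)) = 41.0488
d((-20, -24), (-27, -5)) = 20.2485
d((14, -4), (-7, -27)) = 31.1448
d((14, -4), (-5, -20)) = 24.8395
d((14, -4), (-24, -8)) = 38.2099
d((14, -4), (14, -1)) = 3.0 <-- minimum
d((14, -4), (-27, -5)) = 41.0122
d((-7, -27), (-5, -20)) = 7.2801
d((-7, -27), (-24, -8)) = 25.4951
d((-7, -27), (14, -1)) = 33.4215
d((-7, -27), (-27, -5)) = 29.7321
d((-5, -20), (-24, -8)) = 22.4722
d((-5, -20), (14, -1)) = 26.8701
d((-5, -20), (-27, -5)) = 26.6271
d((-24, -8), (14, -1)) = 38.6394
d((-24, -8), (-27, -5)) = 4.2426
d((14, -1), (-27, -5)) = 41.1947

Closest pair: (14, -4) and (14, -1) with distance 3.0

The closest pair is (14, -4) and (14, -1) with Euclidean distance 3.0. For 9 points, brute-force pairwise comparison is shown above. For large n, the divide-and-conquer algorithm (sort by x, recurse on halves, check the dividing strip) achieves O(n log n).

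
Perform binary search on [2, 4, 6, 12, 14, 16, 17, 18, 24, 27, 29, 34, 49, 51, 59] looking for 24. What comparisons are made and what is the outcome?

Binary search for 24 in [2, 4, 6, 12, 14, 16, 17, 18, 24, 27, 29, 34, 49, 51, 59]:

lo=0, hi=14, mid=7, arr[mid]=18 -> 18 < 24, search right half
lo=8, hi=14, mid=11, arr[mid]=34 -> 34 > 24, search left half
lo=8, hi=10, mid=9, arr[mid]=27 -> 27 > 24, search left half
lo=8, hi=8, mid=8, arr[mid]=24 -> Found target at index 8!

Binary search finds 24 at index 8 after 4 comparisons. The search repeatedly halves the search space by comparing with the middle element.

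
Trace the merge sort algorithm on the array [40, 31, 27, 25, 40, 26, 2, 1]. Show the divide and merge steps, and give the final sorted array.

Merge sort trace:

Split: [40, 31, 27, 25, 40, 26, 2, 1] -> [40, 31, 27, 25] and [40, 26, 2, 1]
  Split: [40, 31, 27, 25] -> [40, 31] and [27, 25]
    Split: [40, 31] -> [40] and [31]
    Merge: [40] + [31] -> [31, 40]
    Split: [27, 25] -> [27] and [25]
    Merge: [27] + [25] -> [25, 27]
  Merge: [31, 40] + [25, 27] -> [25, 27, 31, 40]
  Split: [40, 26, 2, 1] -> [40, 26] and [2, 1]
    Split: [40, 26] -> [40] and [26]
    Merge: [40] + [26] -> [26, 40]
    Split: [2, 1] -> [2] and [1]
    Merge: [2] + [1] -> [1, 2]
  Merge: [26, 40] + [1, 2] -> [1, 2, 26, 40]
Merge: [25, 27, 31, 40] + [1, 2, 26, 40] -> [1, 2, 25, 26, 27, 31, 40, 40]

Final sorted array: [1, 2, 25, 26, 27, 31, 40, 40]

The merge sort proceeds by recursively splitting the array and merging sorted halves.
After all merges, the sorted array is [1, 2, 25, 26, 27, 31, 40, 40].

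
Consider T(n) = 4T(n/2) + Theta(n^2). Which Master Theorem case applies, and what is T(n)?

Master Theorem for T(n) = 4T(n/2) + O(n^2):

a = 4, b = 2, c = 2
log_b(a) = log_2(4) = 2.0000

Case 2: c = 2 = log_2(4) = 2.0000
T(n) = O(n^2 log n) = O(n^2 log n)

For T(n) = 4T(n/2) + O(n^2): log_2(4) = 2.0000. This is Case 2 of the Master Theorem (c = log_b(a), equal work at all levels), giving O(n^2 log n).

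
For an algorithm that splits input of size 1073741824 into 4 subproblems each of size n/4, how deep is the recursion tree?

For divide and conquer with division factor 4:

Problem sizes at each level:
Level 0: 1073741824
Level 1: 268435456
Level 2: 67108864
Level 3: 16777216
Level 4: 4194304
Level 5: 1048576
Level 6: 262144
Level 7: 65536
Level 8: 16384
Level 9: 4096
Level 10: 1024
Level 11: 256
Level 12: 64
Level 13: 16
Level 14: 4
Level 15: 1

The root is level 0 and the size-1 base case is level 15 (the tree spans levels 0 through 15, i.e. 16 levels counting the root), so the depth is the number of divisions: log_4(1073741824) = 15

The recursion tree depth is log_4(1073741824) = 15. At each level, the problem size is divided by 4, so it takes 15 divisions to reduce to a base case of size 1. The algorithm makes 4 recursive calls at each level.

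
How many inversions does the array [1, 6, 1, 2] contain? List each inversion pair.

Finding inversions in [1, 6, 1, 2]:

(1, 2): arr[1]=6 > arr[2]=1
(1, 3): arr[1]=6 > arr[3]=2

Total inversions: 2

The array has 2 inversion(s): (1,2), (1,3). Each pair (i,j) satisfies i < j and arr[i] > arr[j].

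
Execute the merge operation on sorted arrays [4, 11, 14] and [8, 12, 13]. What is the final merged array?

Merging process:

Compare 4 vs 8: take 4 from left. Merged: [4]
Compare 11 vs 8: take 8 from right. Merged: [4, 8]
Compare 11 vs 12: take 11 from left. Merged: [4, 8, 11]
Compare 14 vs 12: take 12 from right. Merged: [4, 8, 11, 12]
Compare 14 vs 13: take 13 from right. Merged: [4, 8, 11, 12, 13]
Append remaining from left: [14]. Merged: [4, 8, 11, 12, 13, 14]

Final merged array: [4, 8, 11, 12, 13, 14]
Total comparisons: 5

The merged array is [4, 8, 11, 12, 13, 14], requiring 5 comparisons. The merge step runs in O(n) time where n is the total number of elements.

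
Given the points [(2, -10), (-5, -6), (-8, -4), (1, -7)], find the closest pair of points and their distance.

Computing all pairwise distances among 4 points:

d((2, -10), (-5, -6)) = 8.0623
d((2, -10), (-8, -4)) = 11.6619
d((2, -10), (1, -7)) = 3.1623 <-- minimum
d((-5, -6), (-8, -4)) = 3.6056
d((-5, -6), (1, -7)) = 6.0828
d((-8, -4), (1, -7)) = 9.4868

Closest pair: (2, -10) and (1, -7) with distance 3.1623

The closest pair is (2, -10) and (1, -7) with Euclidean distance 3.1623. For 4 points, brute-force pairwise comparison is shown above. For large n, the divide-and-conquer algorithm (sort by x, recurse on halves, check the dividing strip) achieves O(n log n).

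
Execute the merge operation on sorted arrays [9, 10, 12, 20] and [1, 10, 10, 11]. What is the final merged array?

Merging process:

Compare 9 vs 1: take 1 from right. Merged: [1]
Compare 9 vs 10: take 9 from left. Merged: [1, 9]
Compare 10 vs 10: take 10 from left. Merged: [1, 9, 10]
Compare 12 vs 10: take 10 from right. Merged: [1, 9, 10, 10]
Compare 12 vs 10: take 10 from right. Merged: [1, 9, 10, 10, 10]
Compare 12 vs 11: take 11 from right. Merged: [1, 9, 10, 10, 10, 11]
Append remaining from left: [12, 20]. Merged: [1, 9, 10, 10, 10, 11, 12, 20]

Final merged array: [1, 9, 10, 10, 10, 11, 12, 20]
Total comparisons: 6

The merged array is [1, 9, 10, 10, 10, 11, 12, 20], requiring 6 comparisons. The merge step runs in O(n) time where n is the total number of elements.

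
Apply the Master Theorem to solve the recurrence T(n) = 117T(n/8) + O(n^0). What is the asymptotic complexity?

Master Theorem for T(n) = 117T(n/8) + O(n^0):

a = 117, b = 8, c = 0
log_b(a) = log_8(117) = 2.2901

Case 1: c = 0 < log_8(117) = 2.2901
T(n) = O(n^(log_8 117))

For T(n) = 117T(n/8) + O(n^0): log_8(117) = 2.2901. This is Case 1 of the Master Theorem (c < log_b(a), work dominated by leaves), giving O(n^(log_8 117)).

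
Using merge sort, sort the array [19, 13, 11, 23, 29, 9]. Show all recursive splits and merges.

Merge sort trace:

Split: [19, 13, 11, 23, 29, 9] -> [19, 13, 11] and [23, 29, 9]
  Split: [19, 13, 11] -> [19] and [13, 11]
    Split: [13, 11] -> [13] and [11]
    Merge: [13] + [11] -> [11, 13]
  Merge: [19] + [11, 13] -> [11, 13, 19]
  Split: [23, 29, 9] -> [23] and [29, 9]
    Split: [29, 9] -> [29] and [9]
    Merge: [29] + [9] -> [9, 29]
  Merge: [23] + [9, 29] -> [9, 23, 29]
Merge: [11, 13, 19] + [9, 23, 29] -> [9, 11, 13, 19, 23, 29]

Final sorted array: [9, 11, 13, 19, 23, 29]

The merge sort proceeds by recursively splitting the array and merging sorted halves.
After all merges, the sorted array is [9, 11, 13, 19, 23, 29].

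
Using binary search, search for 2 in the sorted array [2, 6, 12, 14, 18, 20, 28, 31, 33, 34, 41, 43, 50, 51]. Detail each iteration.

Binary search for 2 in [2, 6, 12, 14, 18, 20, 28, 31, 33, 34, 41, 43, 50, 51]:

lo=0, hi=13, mid=6, arr[mid]=28 -> 28 > 2, search left half
lo=0, hi=5, mid=2, arr[mid]=12 -> 12 > 2, search left half
lo=0, hi=1, mid=0, arr[mid]=2 -> Found target at index 0!

Binary search finds 2 at index 0 after 3 comparisons. The search repeatedly halves the search space by comparing with the middle element.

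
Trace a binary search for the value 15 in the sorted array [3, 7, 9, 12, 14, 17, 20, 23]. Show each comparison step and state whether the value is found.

Binary search for 15 in [3, 7, 9, 12, 14, 17, 20, 23]:

lo=0, hi=7, mid=3, arr[mid]=12 -> 12 < 15, search right half
lo=4, hi=7, mid=5, arr[mid]=17 -> 17 > 15, search left half
lo=4, hi=4, mid=4, arr[mid]=14 -> 14 < 15, search right half
lo=5 > hi=4, target 15 not found

Binary search determines that 15 is not in the array after 3 comparisons. The search space was exhausted without finding the target.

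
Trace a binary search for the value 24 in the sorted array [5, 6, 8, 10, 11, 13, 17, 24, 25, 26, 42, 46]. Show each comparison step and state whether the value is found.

Binary search for 24 in [5, 6, 8, 10, 11, 13, 17, 24, 25, 26, 42, 46]:

lo=0, hi=11, mid=5, arr[mid]=13 -> 13 < 24, search right half
lo=6, hi=11, mid=8, arr[mid]=25 -> 25 > 24, search left half
lo=6, hi=7, mid=6, arr[mid]=17 -> 17 < 24, search right half
lo=7, hi=7, mid=7, arr[mid]=24 -> Found target at index 7!

Binary search finds 24 at index 7 after 4 comparisons. The search repeatedly halves the search space by comparing with the middle element.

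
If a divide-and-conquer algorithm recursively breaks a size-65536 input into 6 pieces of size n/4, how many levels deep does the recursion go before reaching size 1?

For divide and conquer with division factor 4:

Problem sizes at each level:
Level 0: 65536
Level 1: 16384
Level 2: 4096
Level 3: 1024
Level 4: 256
Level 5: 64
Level 6: 16
Level 7: 4
Level 8: 1

The root is level 0 and the size-1 base case is level 8 (the tree spans levels 0 through 8, i.e. 9 levels counting the root), so the depth is the number of divisions: log_4(65536) = 8

The recursion tree depth is log_4(65536) = 8. At each level, the problem size is divided by 4, so it takes 8 divisions to reduce to a base case of size 1. The algorithm makes 6 recursive calls at each level.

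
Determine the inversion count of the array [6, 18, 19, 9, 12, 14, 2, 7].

Finding inversions in [6, 18, 19, 9, 12, 14, 2, 7]:

(0, 6): arr[0]=6 > arr[6]=2
(1, 3): arr[1]=18 > arr[3]=9
(1, 4): arr[1]=18 > arr[4]=12
(1, 5): arr[1]=18 > arr[5]=14
(1, 6): arr[1]=18 > arr[6]=2
(1, 7): arr[1]=18 > arr[7]=7
(2, 3): arr[2]=19 > arr[3]=9
(2, 4): arr[2]=19 > arr[4]=12
(2, 5): arr[2]=19 > arr[5]=14
(2, 6): arr[2]=19 > arr[6]=2
(2, 7): arr[2]=19 > arr[7]=7
(3, 6): arr[3]=9 > arr[6]=2
(3, 7): arr[3]=9 > arr[7]=7
(4, 6): arr[4]=12 > arr[6]=2
(4, 7): arr[4]=12 > arr[7]=7
(5, 6): arr[5]=14 > arr[6]=2
(5, 7): arr[5]=14 > arr[7]=7

Total inversions: 17

The array has 17 inversion(s): (0,6), (1,3), (1,4), (1,5), (1,6), (1,7), (2,3), (2,4), (2,5), (2,6), (2,7), (3,6), (3,7), (4,6), (4,7), (5,6), (5,7). Each pair (i,j) satisfies i < j and arr[i] > arr[j].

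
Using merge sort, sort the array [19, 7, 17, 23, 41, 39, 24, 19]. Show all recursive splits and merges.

Merge sort trace:

Split: [19, 7, 17, 23, 41, 39, 24, 19] -> [19, 7, 17, 23] and [41, 39, 24, 19]
  Split: [19, 7, 17, 23] -> [19, 7] and [17, 23]
    Split: [19, 7] -> [19] and [7]
    Merge: [19] + [7] -> [7, 19]
    Split: [17, 23] -> [17] and [23]
    Merge: [17] + [23] -> [17, 23]
  Merge: [7, 19] + [17, 23] -> [7, 17, 19, 23]
  Split: [41, 39, 24, 19] -> [41, 39] and [24, 19]
    Split: [41, 39] -> [41] and [39]
    Merge: [41] + [39] -> [39, 41]
    Split: [24, 19] -> [24] and [19]
    Merge: [24] + [19] -> [19, 24]
  Merge: [39, 41] + [19, 24] -> [19, 24, 39, 41]
Merge: [7, 17, 19, 23] + [19, 24, 39, 41] -> [7, 17, 19, 19, 23, 24, 39, 41]

Final sorted array: [7, 17, 19, 19, 23, 24, 39, 41]

The merge sort proceeds by recursively splitting the array and merging sorted halves.
After all merges, the sorted array is [7, 17, 19, 19, 23, 24, 39, 41].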